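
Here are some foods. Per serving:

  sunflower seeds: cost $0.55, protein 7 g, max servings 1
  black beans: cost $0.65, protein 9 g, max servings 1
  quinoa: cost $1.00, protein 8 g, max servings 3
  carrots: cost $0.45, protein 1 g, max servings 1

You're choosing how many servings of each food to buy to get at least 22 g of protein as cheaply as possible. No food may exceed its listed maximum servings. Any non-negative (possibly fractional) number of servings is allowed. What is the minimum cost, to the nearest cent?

Cost per g of protein: black beans $0.0722, sunflower seeds $0.0786, quinoa $0.1250, carrots $0.4500.
Take 1 serving of black beans: +9.0 g protein for $0.65 (total $0.65, still need 13.0 g).
Take 1 serving of sunflower seeds: +7.0 g protein for $0.55 (total $1.20, still need 6.0 g).
Take 0.75 servings of quinoa: +6.0 g protein for $0.75 (total $1.95, still need 0.0 g).
Greedy by cheapest-per-g is optimal for a single linear constraint, so the minimum cost is $1.95.

$1.95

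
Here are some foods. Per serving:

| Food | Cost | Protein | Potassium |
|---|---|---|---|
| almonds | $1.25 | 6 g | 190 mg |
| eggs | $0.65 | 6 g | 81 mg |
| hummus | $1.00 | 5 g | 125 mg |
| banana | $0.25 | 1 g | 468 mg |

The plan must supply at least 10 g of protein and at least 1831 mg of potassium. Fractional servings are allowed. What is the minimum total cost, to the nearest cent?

At the optimum either one food covers both requirements or two foods hit both targets exactly; no other combination can be cheaper.
almonds only: max(10/6, 1831/190) = 9.637 servings → $12.05.
eggs only: max(10/6, 1831/81) = 22.6 servings → $14.69.
hummus only: max(10/5, 1831/125) = 14.65 servings → $14.65.
banana only: max(10/1, 1831/468) = 10 servings → $2.50.
almonds + eggs: the both-tight solution has a negative serving — not a feasible corner.
almonds + hummus: intersection lies outside the first quadrant.
almonds + banana with both tight: 1.088 servings and 3.471 servings → $2.23.
eggs + hummus with both targets exact would need a negative amount; discard.
eggs + banana with both tight: 1.045 servings and 3.732 servings → $1.61.
hummus + banana with both tight: 1.286 servings and 3.569 servings → $2.18.
So the least-cost plan costs $1.61.

$1.61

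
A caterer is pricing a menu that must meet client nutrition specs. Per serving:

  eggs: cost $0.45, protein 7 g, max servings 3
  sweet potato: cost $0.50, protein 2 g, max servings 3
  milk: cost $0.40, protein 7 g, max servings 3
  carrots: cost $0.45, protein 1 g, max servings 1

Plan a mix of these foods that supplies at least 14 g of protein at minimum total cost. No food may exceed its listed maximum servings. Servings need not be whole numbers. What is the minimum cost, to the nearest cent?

Cost per g of protein: milk $0.0571, eggs $0.0643, sweet potato $0.2500, carrots $0.4500.
Take 2 servings of milk: +14.0 g protein for $0.80 (total $0.80, still need 0.0 g).
Filling from the cheapest source first is optimal under one linear minimum: $0.80.

$0.80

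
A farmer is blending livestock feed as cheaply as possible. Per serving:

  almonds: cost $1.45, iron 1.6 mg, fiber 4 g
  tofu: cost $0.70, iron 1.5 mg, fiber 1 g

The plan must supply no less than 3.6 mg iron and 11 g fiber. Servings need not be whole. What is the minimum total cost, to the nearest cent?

An LP optimum is at a vertex; with two nutrient constraints at most two foods are used. Check each candidate.
almonds only: max(3.6/1.6, 11/4) = 2.75 servings → $3.99.
tofu only: max(3.6/1.5, 11/1) = 11 servings → $7.70.
almonds + tofu: intersection lies outside the first quadrant.
The minimum over all feasible corners is $3.99.

$3.99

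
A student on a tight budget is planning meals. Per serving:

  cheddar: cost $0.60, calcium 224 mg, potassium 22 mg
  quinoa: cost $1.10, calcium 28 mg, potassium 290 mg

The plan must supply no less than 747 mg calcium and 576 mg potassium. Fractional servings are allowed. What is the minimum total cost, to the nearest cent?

At the optimum either one food covers both requirements or two foods hit both targets exactly; no other combination can be cheaper.
cheddar only: max(747/224, 576/22) = 26.18 servings → $15.71.
quinoa only: max(747/28, 576/290) = 26.68 servings → $29.35.
cheddar + quinoa with both tight: 3.116 servings and 1.75 servings → $3.79.
Cheapest feasible corner: $3.79.

$3.79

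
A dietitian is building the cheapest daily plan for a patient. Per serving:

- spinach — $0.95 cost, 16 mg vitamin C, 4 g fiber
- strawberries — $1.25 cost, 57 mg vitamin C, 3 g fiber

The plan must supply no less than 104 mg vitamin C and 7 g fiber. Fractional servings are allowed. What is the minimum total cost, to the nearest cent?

For a min-cost LP with two ≥-constraints, a basic feasible solution has at most two positive variables.
spinach only: max(104/16, 7/4) = 6.5 servings → $6.17.
strawberries only: max(104/57, 7/3) = 2.333 servings → $2.92.
spinach + strawberries with both tight: 0.4833 servings and 1.689 servings → $2.57.
The minimum over all feasible corners is $2.57.

$2.57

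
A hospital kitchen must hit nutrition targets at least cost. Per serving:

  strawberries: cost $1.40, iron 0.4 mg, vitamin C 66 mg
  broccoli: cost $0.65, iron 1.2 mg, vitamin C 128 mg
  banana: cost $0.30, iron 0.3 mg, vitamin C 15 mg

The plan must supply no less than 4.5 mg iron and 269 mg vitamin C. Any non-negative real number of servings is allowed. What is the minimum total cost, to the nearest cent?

$2.44

Minimising a linear cost over {iron ≥ 4.5, vitamin C ≥ 269, servings ≥ 0} — the optimum is at a vertex, using one or two foods.
strawberries only: max(4.5/0.4, 269/66) = 11.25 servings → $15.75.
broccoli only: max(4.5/1.2, 269/128) = 3.75 servings → $2.44.
banana only: max(4.5/0.3, 269/15) = 17.93 servings → $5.38.
strawberries + broccoli: intersection lies outside the first quadrant.
strawberries + banana with both tight: 0.9565 servings and 13.72 servings → $5.46.
broccoli + banana with both tight: 0.6471 servings and 12.41 servings → $4.14.
Cheapest feasible corner: $2.44.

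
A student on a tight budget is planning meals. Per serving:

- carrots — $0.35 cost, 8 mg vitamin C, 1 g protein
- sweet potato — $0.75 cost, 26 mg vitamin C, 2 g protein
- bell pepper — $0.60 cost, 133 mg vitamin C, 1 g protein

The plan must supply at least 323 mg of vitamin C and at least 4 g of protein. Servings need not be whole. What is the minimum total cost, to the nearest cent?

$1.98

This is a tiny linear program; its minimum lies at a vertex of the feasible set. List the vertices and price them.
carrots only: max(323/8, 4/1) = 40.38 servings → $14.13.
sweet potato only: max(323/26, 4/2) = 12.42 servings → $9.32.
bell pepper only: max(323/133, 4/1) = 4 servings → $2.40.
carrots + sweet potato: intersection lies outside the first quadrant.
carrots + bell pepper with both tight: 1.672 servings and 2.328 servings → $1.98.
sweet potato + bell pepper with both tight: 0.8708 servings and 2.258 servings → $2.01.
So the least-cost plan costs $1.98.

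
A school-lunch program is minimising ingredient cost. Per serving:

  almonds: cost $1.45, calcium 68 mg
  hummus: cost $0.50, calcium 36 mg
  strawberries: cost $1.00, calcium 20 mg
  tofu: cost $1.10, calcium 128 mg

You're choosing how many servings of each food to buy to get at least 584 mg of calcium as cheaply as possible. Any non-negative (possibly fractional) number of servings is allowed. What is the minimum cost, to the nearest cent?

Cost per mg of calcium: tofu $0.0086, hummus $0.0139, almonds $0.0213, strawberries $0.0500.
With no serving limits, use only tofu: 584 mg / 128 mg = 4.562 servings × $1.10 = $5.02.

$5.02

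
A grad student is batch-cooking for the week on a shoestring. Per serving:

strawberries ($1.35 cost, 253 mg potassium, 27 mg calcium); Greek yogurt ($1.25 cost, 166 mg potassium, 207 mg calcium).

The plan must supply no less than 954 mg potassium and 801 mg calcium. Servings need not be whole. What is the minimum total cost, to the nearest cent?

Compare the cost at each extreme point of the feasible region.
strawberries only: max(954/253, 801/27) = 29.67 servings → $40.05.
Greek yogurt only: max(954/166, 801/207) = 5.747 servings → $7.18.
strawberries + Greek yogurt with both tight: 1.347 servings and 3.694 servings → $6.44.
The minimum over all feasible corners is $6.44.

$6.44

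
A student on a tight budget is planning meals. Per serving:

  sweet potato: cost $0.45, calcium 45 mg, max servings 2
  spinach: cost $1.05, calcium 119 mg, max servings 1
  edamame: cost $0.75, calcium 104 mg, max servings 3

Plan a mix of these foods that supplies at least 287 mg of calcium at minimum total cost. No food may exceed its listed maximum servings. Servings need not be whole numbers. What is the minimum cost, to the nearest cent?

$2.07

Cost per mg of calcium: edamame $0.0072, spinach $0.0088, sweet potato $0.0100.
Take 2.76 servings of edamame: +287.0 mg calcium for $2.07 (total $2.07, still need 0.0 mg).
Filling from the cheapest source first is optimal under one linear minimum: $2.07.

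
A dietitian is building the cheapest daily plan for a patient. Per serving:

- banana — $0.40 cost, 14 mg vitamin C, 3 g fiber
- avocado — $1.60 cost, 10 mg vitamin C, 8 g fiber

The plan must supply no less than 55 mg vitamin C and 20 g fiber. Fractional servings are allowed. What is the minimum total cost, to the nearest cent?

Two binding constraints pin down two serving amounts, so the optimal mix uses at most two foods. The candidates are each food alone (scaled to the tighter of vitamin C/fiber) and each pair with both constraints tight.
banana only: max(55/14, 20/3) = 6.667 servings → $2.67.
avocado only: max(55/10, 20/8) = 5.5 servings → $8.80.
banana + avocado with both tight: 2.927 servings and 1.402 servings → $3.41.
Cheapest feasible corner: $2.67.

$2.67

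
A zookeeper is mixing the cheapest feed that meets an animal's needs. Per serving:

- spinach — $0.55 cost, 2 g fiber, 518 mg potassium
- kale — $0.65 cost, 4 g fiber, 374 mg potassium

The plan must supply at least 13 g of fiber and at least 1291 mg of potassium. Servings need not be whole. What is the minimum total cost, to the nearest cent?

$2.16

For a min-cost LP with two ≥-constraints, a basic feasible solution has at most two positive variables.
spinach only: max(13/2, 1291/518) = 6.5 servings → $3.58.
kale only: max(13/4, 1291/374) = 3.452 servings → $2.24.
spinach + kale with both tight: 0.2281 servings and 3.136 servings → $2.16.
So the least-cost plan costs $2.16.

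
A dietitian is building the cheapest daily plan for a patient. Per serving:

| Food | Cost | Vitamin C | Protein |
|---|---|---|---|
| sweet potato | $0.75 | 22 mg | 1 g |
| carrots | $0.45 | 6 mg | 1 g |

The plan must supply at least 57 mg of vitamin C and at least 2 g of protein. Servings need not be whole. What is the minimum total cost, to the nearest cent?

$1.94

sweet potato only: max(57/22, 2/1) = 2.591 servings → $1.94.
carrots only: max(57/6, 2/1) = 9.5 servings → $4.28.
sweet potato + carrots: the both-tight solution has a negative serving — not a feasible corner.
So the least-cost plan costs $1.94.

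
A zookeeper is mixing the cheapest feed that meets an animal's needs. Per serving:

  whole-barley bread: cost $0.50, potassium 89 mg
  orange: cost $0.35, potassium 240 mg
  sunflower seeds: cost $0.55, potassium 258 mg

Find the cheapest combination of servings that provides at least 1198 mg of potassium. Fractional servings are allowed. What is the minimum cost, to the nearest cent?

Cost per mg of potassium: orange $0.0015, sunflower seeds $0.0021, whole-barley bread $0.0056.
With no serving limits, use only orange: 1198 mg / 240 mg = 4.992 servings × $0.35 = $1.75.

$1.75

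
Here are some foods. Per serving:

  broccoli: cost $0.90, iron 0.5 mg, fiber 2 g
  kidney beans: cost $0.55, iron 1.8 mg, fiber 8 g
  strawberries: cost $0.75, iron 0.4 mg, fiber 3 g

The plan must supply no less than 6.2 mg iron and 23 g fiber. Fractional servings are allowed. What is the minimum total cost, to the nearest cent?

broccoli only: max(6.2/0.5, 23/2) = 12.4 servings → $11.16.
kidney beans only: max(6.2/1.8, 23/8) = 3.444 servings → $1.89.
strawberries only: max(6.2/0.4, 23/3) = 15.5 servings → $11.62.
broccoli + kidney beans with both targets exact would need a negative amount; discard.
broccoli + strawberries: intersection lies outside the first quadrant.
kidney beans + strawberries: the both-tight solution has a negative serving — not a feasible corner.
So the least-cost plan costs $1.89.

$1.89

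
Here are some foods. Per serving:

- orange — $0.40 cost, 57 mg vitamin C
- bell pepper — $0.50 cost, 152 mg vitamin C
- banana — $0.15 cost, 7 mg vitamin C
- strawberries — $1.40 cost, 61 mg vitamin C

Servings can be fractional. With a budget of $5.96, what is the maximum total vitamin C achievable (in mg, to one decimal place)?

1811.8 mg

Vitamin C per dollar: bell pepper 304, orange 142.5, banana 46.67, strawberries 43.57.
With no serving limits, spend the whole cost allowance on bell pepper: $5.96 / $0.50 × 152 mg = 1811.8 mg.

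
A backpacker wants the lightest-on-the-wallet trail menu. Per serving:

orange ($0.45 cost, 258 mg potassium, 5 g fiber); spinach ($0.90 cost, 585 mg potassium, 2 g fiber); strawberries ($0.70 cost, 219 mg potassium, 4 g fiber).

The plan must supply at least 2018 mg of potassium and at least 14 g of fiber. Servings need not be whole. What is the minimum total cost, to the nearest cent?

The cheapest plan sits at a corner of the feasible region — with two constraints it uses at most two foods.
orange only: max(2018/258, 14/5) = 7.822 servings → $3.52.
spinach only: max(2018/585, 14/2) = 7 servings → $6.30.
strawberries only: max(2018/219, 14/4) = 9.215 servings → $6.45.
orange + spinach with both tight: 1.724 servings and 2.689 servings → $3.20.
orange + strawberries: intersection lies outside the first quadrant.
spinach + strawberries with both tight: 2.632 servings and 2.184 servings → $3.90.
Cheapest feasible corner: $3.20.

$3.20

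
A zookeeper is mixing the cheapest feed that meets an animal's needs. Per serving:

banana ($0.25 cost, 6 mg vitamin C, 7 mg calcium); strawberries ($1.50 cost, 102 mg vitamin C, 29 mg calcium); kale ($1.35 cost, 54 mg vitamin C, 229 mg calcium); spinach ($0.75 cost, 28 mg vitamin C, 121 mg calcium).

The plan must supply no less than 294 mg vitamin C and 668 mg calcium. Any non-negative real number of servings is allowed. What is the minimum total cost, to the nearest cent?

Compare the cost at each extreme point of the feasible region.
banana only: max(294/6, 668/7) = 95.43 servings → $23.86.
strawberries only: max(294/102, 668/29) = 23.03 servings → $34.55.
kale only: max(294/54, 668/229) = 5.444 servings → $7.35.
spinach only: max(294/28, 668/121) = 10.5 servings → $7.88.
banana + strawberries: intersection lies outside the first quadrant.
banana + kale with both tight: 31.38 servings and 1.958 servings → $10.49.
banana + spinach with both tight: 31.83 servings and 3.679 servings → $10.72.
strawberries + kale with both tight: 1.434 servings and 2.735 servings → $5.84.
strawberries + spinach with both tight: 1.463 servings and 5.17 servings → $6.07.
kale + spinach with both targets exact would need a negative amount; discard.
Cheapest feasible corner: $5.84.

$5.84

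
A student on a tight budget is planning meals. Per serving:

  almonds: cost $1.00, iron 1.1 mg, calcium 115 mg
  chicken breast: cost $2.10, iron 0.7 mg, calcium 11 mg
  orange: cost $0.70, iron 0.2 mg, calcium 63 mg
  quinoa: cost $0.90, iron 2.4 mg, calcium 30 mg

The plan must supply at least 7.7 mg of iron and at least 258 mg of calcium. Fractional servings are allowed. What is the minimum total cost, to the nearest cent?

$3.83

An LP optimum is at a vertex; with two nutrient constraints at most two foods are used. Check each candidate.
almonds only: max(7.7/1.1, 258/115) = 7 servings → $7.00.
chicken breast only: max(7.7/0.7, 258/11) = 23.45 servings → $49.25.
orange only: max(7.7/0.2, 258/63) = 38.5 servings → $26.95.
quinoa only: max(7.7/2.4, 258/30) = 8.6 servings → $7.74.
almonds + chicken breast with both tight: 1.402 servings and 8.797 servings → $19.88.
almonds + orange: the both-tight solution has a negative serving — not a feasible corner.
almonds + quinoa with both tight: 1.598 servings and 2.476 servings → $3.83.
chicken breast + orange with both tight: 10.35 servings and 2.289 servings → $23.33.
chicken breast + quinoa: intersection lies outside the first quadrant.
orange + quinoa with both tight: 2.674 servings and 2.986 servings → $4.56.
The minimum over all feasible corners is $3.83.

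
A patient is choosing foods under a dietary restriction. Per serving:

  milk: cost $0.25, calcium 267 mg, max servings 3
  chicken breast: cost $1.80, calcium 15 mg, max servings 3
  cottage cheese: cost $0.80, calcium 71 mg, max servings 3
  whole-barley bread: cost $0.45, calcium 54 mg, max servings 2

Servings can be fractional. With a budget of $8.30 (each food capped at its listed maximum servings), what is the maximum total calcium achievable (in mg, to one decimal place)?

Calcium per dollar: milk 1068, whole-barley bread 120, cottage cheese 88.75, chicken breast 8.333.
Take 3 servings of milk: spends $0.75, +801.0 mg calcium (running total 801.0 mg).
Take 2 servings of whole-barley bread: spends $0.90, +108.0 mg calcium (running total 909.0 mg).
Take 3 servings of cottage cheese: spends $2.40, +213.0 mg calcium (running total 1122.0 mg).
Take 2.361 servings of chicken breast: spends $4.25, +35.4 mg calcium (running total 1157.4 mg).
Greedy by best ratio exhausts the cost allowance optimally: 1157.4 mg.

1157.4 mg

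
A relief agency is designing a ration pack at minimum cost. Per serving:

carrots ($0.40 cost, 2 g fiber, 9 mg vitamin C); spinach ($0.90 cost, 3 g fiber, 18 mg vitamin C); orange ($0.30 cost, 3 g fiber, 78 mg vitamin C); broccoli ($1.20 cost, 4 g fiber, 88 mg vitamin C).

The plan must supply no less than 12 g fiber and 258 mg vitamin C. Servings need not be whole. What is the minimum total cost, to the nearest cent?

carrots only: max(12/2, 258/9) = 28.67 servings → $11.47.
spinach only: max(12/3, 258/18) = 14.33 servings → $12.90.
orange only: max(12/3, 258/78) = 4 servings → $1.20.
broccoli only: max(12/4, 258/88) = 3 servings → $3.60.
carrots + spinach with both targets exact would need a negative amount; discard.
carrots + orange with both tight: 1.256 servings and 3.163 servings → $1.45.
carrots + broccoli with both tight: 0.1714 servings and 2.914 servings → $3.57.
spinach + orange with both tight: 0.9 servings and 3.1 servings → $1.74.
spinach + broccoli with both tight: 0.125 servings and 2.906 servings → $3.60.
orange + broccoli: the both-tight solution has a negative serving — not a feasible corner.
So the least-cost plan costs $1.20.

$1.20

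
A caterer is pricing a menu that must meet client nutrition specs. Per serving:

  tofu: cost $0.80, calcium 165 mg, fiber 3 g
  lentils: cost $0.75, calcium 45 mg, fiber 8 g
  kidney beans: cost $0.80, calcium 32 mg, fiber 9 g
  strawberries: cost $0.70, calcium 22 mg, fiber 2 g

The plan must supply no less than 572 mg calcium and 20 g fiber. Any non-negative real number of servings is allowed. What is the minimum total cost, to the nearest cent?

$3.48

Minimising a linear cost over {calcium ≥ 572, fiber ≥ 20, servings ≥ 0} — the optimum is at a vertex, using one or two foods.
tofu only: max(572/165, 20/3) = 6.667 servings → $5.33.
lentils only: max(572/45, 20/8) = 12.71 servings → $9.53.
kidney beans only: max(572/32, 20/9) = 17.88 servings → $14.30.
strawberries only: max(572/22, 20/2) = 26 servings → $18.20.
tofu + lentils with both tight: 3.102 servings and 1.337 servings → $3.48.
tofu + kidney beans with both tight: 3.246 servings and 1.14 servings → $3.51.
tofu + strawberries with both tight: 2.667 servings and 6 servings → $6.33.
lentils + kidney beans: intersection lies outside the first quadrant.
lentils + strawberries: the both-tight solution has a negative serving — not a feasible corner.
kidney beans + strawberries: the both-tight solution has a negative serving — not a feasible corner.
So the least-cost plan costs $3.48.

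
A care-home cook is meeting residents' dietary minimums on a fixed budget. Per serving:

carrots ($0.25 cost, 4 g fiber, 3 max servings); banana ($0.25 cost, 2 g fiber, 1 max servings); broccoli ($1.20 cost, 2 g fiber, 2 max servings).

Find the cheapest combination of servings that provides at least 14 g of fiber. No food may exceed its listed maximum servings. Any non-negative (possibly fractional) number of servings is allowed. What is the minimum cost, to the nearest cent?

$1.00

Cost per g of fiber: carrots $0.0625, banana $0.1250, broccoli $0.6000.
Take 3 servings of carrots: +12.0 g fiber for $0.75 (total $0.75, still need 2.0 g).
Take 1 serving of banana: +2.0 g fiber for $0.25 (total $1.00, still need 0.0 g).
Filling from the cheapest source first is optimal under one linear minimum: $1.00.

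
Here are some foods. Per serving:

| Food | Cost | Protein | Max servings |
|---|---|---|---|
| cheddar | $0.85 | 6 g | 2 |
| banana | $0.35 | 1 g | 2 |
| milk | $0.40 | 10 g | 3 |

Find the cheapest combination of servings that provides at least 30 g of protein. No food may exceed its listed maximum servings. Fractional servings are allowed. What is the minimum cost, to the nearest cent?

Cost per g of protein: milk $0.0400, cheddar $0.1417, banana $0.3500.
Take 3 servings of milk: +30.0 g protein for $1.20 (total $1.20, still need 0.0 g).
Greedy by cheapest-per-g is optimal for a single linear constraint, so the minimum cost is $1.20.

$1.20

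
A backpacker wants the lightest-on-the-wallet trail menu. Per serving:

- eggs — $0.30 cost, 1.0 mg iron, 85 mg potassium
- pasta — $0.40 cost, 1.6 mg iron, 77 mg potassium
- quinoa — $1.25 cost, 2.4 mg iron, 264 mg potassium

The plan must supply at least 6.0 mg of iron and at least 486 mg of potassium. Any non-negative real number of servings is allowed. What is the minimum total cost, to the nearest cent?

Two binding constraints pin down two serving amounts, so the optimal mix uses at most two foods. The candidates are each food alone (scaled to the tighter of iron/potassium) and each pair with both constraints tight.
eggs only: max(6.0/1.0, 486/85) = 6 servings → $1.80.
pasta only: max(6.0/1.6, 486/77) = 6.312 servings → $2.52.
quinoa only: max(6.0/2.4, 486/264) = 2.5 servings → $3.12.
eggs + pasta with both tight: 5.349 servings and 0.4068 servings → $1.77.
eggs + quinoa with both targets exact would need a negative amount; discard.
pasta + quinoa with both tight: 1.758 servings and 1.328 servings → $2.36.
So the least-cost plan costs $1.77.

$1.77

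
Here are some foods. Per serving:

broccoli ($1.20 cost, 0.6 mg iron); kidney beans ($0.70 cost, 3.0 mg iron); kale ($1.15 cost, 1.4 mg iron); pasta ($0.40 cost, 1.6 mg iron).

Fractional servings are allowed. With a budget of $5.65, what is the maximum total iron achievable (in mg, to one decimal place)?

Iron per dollar: kidney beans 4.286, pasta 4, kale 1.217, broccoli 0.5.
With no serving limits, spend the whole cost allowance on kidney beans: $5.65 / $0.70 × 3.0 mg = 24.2 mg.

24.2 mg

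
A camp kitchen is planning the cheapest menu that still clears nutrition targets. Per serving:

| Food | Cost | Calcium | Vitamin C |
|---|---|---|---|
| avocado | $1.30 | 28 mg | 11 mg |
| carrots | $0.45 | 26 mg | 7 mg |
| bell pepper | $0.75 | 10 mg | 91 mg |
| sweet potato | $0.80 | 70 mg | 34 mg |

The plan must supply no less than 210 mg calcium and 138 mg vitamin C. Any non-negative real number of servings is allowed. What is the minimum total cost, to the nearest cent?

A basic optimal solution has at most two foods positive. Try each food alone and each pair with both targets met exactly.
avocado only: max(210/28, 138/11) = 12.55 servings → $16.31.
carrots only: max(210/26, 138/7) = 19.71 servings → $8.87.
bell pepper only: max(210/10, 138/91) = 21 servings → $15.75.
sweet potato only: max(210/70, 138/34) = 4.059 servings → $3.25.
avocado + carrots: intersection lies outside the first quadrant.
avocado + bell pepper with both tight: 7.272 servings and 0.6374 servings → $9.93.
avocado + sweet potato: the both-tight solution has a negative serving — not a feasible corner.
carrots + bell pepper with both tight: 7.722 servings and 0.9225 servings → $4.17.
carrots + sweet potato with both targets exact would need a negative amount; discard.
bell pepper + sweet potato with both tight: 0.4179 servings and 2.94 servings → $2.67.
Cheapest feasible corner: $2.67.

$2.67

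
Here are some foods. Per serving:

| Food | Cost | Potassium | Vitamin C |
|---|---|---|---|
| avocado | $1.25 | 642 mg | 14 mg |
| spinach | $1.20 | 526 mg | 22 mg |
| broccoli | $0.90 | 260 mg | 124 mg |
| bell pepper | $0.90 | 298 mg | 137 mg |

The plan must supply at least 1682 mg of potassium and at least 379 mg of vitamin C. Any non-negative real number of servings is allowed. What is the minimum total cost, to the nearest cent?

Minimising a linear cost over {potassium ≥ 1682, vitamin C ≥ 379, servings ≥ 0} — the optimum is at a vertex, using one or two foods.
avocado only: max(1682/642, 379/14) = 27.07 servings → $33.84.
spinach only: max(1682/526, 379/22) = 17.23 servings → $20.67.
broccoli only: max(1682/260, 379/124) = 6.469 servings → $5.82.
bell pepper only: max(1682/298, 379/137) = 5.644 servings → $5.08.
avocado + spinach with both targets exact would need a negative amount; discard.
avocado + broccoli with both tight: 1.448 servings and 2.893 servings → $4.41.
avocado + bell pepper with both tight: 1.402 servings and 2.623 servings → $4.11.
spinach + broccoli with both tight: 1.849 servings and 2.728 servings → $4.67.
spinach + bell pepper with both tight: 1.794 servings and 2.478 servings → $4.38.
broccoli + bell pepper with both targets exact would need a negative amount; discard.
So the least-cost plan costs $4.11.

$4.11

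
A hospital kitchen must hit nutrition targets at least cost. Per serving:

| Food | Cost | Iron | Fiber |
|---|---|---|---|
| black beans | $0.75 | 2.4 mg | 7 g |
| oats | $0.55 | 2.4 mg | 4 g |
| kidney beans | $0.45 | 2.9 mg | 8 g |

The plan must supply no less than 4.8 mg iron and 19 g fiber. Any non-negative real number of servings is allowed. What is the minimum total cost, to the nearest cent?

$1.07

A basic optimal solution has at most two foods positive. Try each food alone and each pair with both targets met exactly.
black beans only: max(4.8/2.4, 19/7) = 2.714 servings → $2.04.
oats only: max(4.8/2.4, 19/4) = 4.75 servings → $2.61.
kidney beans only: max(4.8/2.9, 19/8) = 2.375 servings → $1.07.
black beans + oats: the both-tight solution has a negative serving — not a feasible corner.
black beans + kidney beans with both targets exact would need a negative amount; discard.
oats + kidney beans with both targets exact would need a negative amount; discard.
The minimum over all feasible corners is $1.07.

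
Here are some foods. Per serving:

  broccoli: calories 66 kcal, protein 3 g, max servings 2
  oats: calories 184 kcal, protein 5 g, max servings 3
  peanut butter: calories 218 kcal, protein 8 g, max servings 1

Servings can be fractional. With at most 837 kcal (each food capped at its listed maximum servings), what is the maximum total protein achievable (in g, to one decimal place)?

27.2 g

Protein per kcal: broccoli 0.04545, peanut butter 0.0367, oats 0.02717.
Take 2 servings of broccoli: uses 132 kcal, +6.0 g protein (running total 6.0 g).
Take 1 serving of peanut butter: uses 218 kcal, +8.0 g protein (running total 14.0 g).
Take 2.647 servings of oats: uses 487 kcal, +13.2 g protein (running total 27.2 g).
Filling greedily by protein-per-kcal is optimal for one linear limit, giving 27.2 g.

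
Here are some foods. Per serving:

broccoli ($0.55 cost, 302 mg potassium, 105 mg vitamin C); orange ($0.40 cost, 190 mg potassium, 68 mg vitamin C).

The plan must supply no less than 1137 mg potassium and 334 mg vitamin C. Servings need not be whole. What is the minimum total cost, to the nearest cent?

$2.07

Check every corner: each single food scaled to meet both minima, and each pair solved so both constraints bind.
broccoli only: max(1137/302, 334/105) = 3.765 servings → $2.07.
orange only: max(1137/190, 334/68) = 5.984 servings → $2.39.
broccoli + orange with both targets exact would need a negative amount; discard.
Cheapest feasible corner: $2.07.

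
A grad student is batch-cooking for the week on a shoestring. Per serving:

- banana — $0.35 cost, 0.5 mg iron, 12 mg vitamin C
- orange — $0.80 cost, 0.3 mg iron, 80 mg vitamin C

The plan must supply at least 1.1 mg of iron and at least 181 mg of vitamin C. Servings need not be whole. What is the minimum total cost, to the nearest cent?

$2.02

Minimising a linear cost over {iron ≥ 1.1, vitamin C ≥ 181, servings ≥ 0} — the optimum is at a vertex, using one or two foods.
banana only: max(1.1/0.5, 181/12) = 15.08 servings → $5.28.
orange only: max(1.1/0.3, 181/80) = 3.667 servings → $2.93.
banana + orange with both tight: 0.9258 servings and 2.124 servings → $2.02.
Cheapest feasible corner: $2.02.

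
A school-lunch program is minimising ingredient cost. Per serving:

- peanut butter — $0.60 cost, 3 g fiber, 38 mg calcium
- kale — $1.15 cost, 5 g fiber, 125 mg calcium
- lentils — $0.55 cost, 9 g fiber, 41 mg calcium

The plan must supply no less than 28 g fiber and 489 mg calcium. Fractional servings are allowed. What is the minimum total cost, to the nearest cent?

Check every corner: each single food scaled to meet both minima, and each pair solved so both constraints bind.
peanut butter only: max(28/3, 489/38) = 12.87 servings → $7.72.
kale only: max(28/5, 489/125) = 5.6 servings → $6.44.
lentils only: max(28/9, 489/41) = 11.93 servings → $6.56.
peanut butter + kale with both tight: 5.703 servings and 2.178 servings → $5.93.
peanut butter + lentils with both targets exact would need a negative amount; discard.
kale + lentils with both tight: 3.536 servings and 1.147 servings → $4.70.
Cheapest feasible corner: $4.70.

$4.70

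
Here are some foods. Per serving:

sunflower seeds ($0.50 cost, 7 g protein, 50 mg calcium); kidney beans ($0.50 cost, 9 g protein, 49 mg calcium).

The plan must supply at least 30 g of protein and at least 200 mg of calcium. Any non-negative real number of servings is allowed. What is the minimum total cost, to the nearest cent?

sunflower seeds only: max(30/7, 200/50) = 4.286 servings → $2.14.
kidney beans only: max(30/9, 200/49) = 4.082 servings → $2.04.
sunflower seeds + kidney beans with both tight: 3.084 servings and 0.9346 servings → $2.01.
Cheapest feasible corner: $2.01.

$2.01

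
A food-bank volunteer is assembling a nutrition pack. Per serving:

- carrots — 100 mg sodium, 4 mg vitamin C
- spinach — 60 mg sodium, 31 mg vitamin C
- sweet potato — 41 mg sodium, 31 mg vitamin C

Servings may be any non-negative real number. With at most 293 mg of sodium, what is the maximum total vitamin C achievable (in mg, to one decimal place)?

221.5 mg

Vitamin C per mg sodium: sweet potato 0.7561, spinach 0.5167, carrots 0.04.
With no serving limits, spend the whole sodium allowance on sweet potato: 293 mg / 41 mg × 31 mg = 221.5 mg.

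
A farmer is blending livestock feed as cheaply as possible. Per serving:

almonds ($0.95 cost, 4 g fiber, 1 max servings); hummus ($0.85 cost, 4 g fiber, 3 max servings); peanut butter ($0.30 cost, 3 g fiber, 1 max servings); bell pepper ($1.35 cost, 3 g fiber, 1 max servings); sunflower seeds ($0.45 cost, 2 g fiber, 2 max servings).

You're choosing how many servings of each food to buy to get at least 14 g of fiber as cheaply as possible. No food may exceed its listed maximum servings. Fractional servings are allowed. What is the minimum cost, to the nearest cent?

$2.64

Cost per g of fiber: peanut butter $0.1000, hummus $0.2125, sunflower seeds $0.2250, almonds $0.2375, bell pepper $0.4500.
Take 1 serving of peanut butter: +3.0 g fiber for $0.30 (total $0.30, still need 11.0 g).
Take 2.75 servings of hummus: +11.0 g fiber for $2.34 (total $2.64, still need 0.0 g).
Filling from the cheapest source first is optimal under one linear minimum: $2.64.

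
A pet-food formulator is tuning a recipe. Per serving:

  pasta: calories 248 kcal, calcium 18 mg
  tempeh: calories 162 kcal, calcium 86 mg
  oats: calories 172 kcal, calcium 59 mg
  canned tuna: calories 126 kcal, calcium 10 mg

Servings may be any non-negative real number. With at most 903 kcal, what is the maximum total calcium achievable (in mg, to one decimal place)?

Calcium per kcal: tempeh 0.5309, oats 0.343, canned tuna 0.07937, pasta 0.07258.
With no serving limits, spend the whole calories allowance on tempeh: 903 kcal / 162 kcal × 86 mg = 479.4 mg.

479.4 mg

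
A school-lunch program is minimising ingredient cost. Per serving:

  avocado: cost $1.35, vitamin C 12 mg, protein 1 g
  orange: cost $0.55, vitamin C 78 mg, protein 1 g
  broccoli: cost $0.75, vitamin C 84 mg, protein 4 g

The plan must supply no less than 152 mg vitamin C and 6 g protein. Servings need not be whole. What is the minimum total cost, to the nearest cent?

Check every corner: each single food scaled to meet both minima, and each pair solved so both constraints bind.
avocado only: max(152/12, 6/1) = 12.67 servings → $17.10.
orange only: max(152/78, 6/1) = 6 servings → $3.30.
broccoli only: max(152/84, 6/4) = 1.81 servings → $1.36.
avocado + orange with both tight: 4.788 servings and 1.212 servings → $7.13.
avocado + broccoli: the both-tight solution has a negative serving — not a feasible corner.
orange + broccoli with both tight: 0.4561 servings and 1.386 servings → $1.29.
So the least-cost plan costs $1.29.

$1.29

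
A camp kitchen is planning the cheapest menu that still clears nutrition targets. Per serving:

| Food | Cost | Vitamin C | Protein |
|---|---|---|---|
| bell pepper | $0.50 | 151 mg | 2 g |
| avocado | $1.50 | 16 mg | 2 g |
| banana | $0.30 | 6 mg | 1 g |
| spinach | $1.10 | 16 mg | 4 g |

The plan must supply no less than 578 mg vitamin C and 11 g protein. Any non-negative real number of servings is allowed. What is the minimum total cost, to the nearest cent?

$2.75

At the optimum either one food covers both requirements or two foods hit both targets exactly; no other combination can be cheaper.
bell pepper only: max(578/151, 11/2) = 5.5 servings → $2.75.
avocado only: max(578/16, 11/2) = 36.12 servings → $54.19.
banana only: max(578/6, 11/1) = 96.33 servings → $28.90.
spinach only: max(578/16, 11/4) = 36.12 servings → $39.74.
bell pepper + avocado with both tight: 3.63 servings and 1.87 servings → $4.62.
bell pepper + banana with both tight: 3.683 servings and 3.633 servings → $2.93.
bell pepper + spinach with both tight: 3.734 servings and 0.8829 servings → $2.84.
avocado + banana: the both-tight solution has a negative serving — not a feasible corner.
avocado + spinach: the both-tight solution has a negative serving — not a feasible corner.
banana + spinach: the both-tight solution has a negative serving — not a feasible corner.
The minimum over all feasible corners is $2.75.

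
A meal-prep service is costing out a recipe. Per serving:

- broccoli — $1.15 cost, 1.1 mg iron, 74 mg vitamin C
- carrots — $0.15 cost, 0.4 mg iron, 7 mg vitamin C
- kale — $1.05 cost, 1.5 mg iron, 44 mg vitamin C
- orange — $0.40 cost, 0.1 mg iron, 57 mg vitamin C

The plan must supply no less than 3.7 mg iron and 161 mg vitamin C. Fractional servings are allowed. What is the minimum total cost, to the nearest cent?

An LP optimum is at a vertex; with two nutrient constraints at most two foods are used. Check each candidate.
broccoli only: max(3.7/1.1, 161/74) = 3.364 servings → $3.87.
carrots only: max(3.7/0.4, 161/7) = 23 servings → $3.45.
kale only: max(3.7/1.5, 161/44) = 3.659 servings → $3.84.
orange only: max(3.7/0.1, 161/57) = 37 servings → $14.80.
broccoli + carrots with both tight: 1.758 servings and 4.416 servings → $2.68.
broccoli + kale with both tight: 1.257 servings and 1.545 servings → $3.07.
broccoli + orange: the both-tight solution has a negative serving — not a feasible corner.
carrots + kale: intersection lies outside the first quadrant.
carrots + orange with both tight: 8.814 servings and 1.742 servings → $2.02.
kale + orange with both tight: 2.402 servings and 0.9704 servings → $2.91.
Cheapest feasible corner: $2.02.

$2.02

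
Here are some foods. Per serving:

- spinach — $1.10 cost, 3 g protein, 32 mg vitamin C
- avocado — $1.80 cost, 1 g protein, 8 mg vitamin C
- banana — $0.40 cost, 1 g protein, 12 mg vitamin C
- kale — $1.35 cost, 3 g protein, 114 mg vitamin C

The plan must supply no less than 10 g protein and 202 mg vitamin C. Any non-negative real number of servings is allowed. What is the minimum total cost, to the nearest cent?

$3.96

Check every corner: each single food scaled to meet both minima, and each pair solved so both constraints bind.
spinach only: max(10/3, 202/32) = 6.312 servings → $6.94.
avocado only: max(10/1, 202/8) = 25.25 servings → $45.45.
banana only: max(10/1, 202/12) = 16.83 servings → $6.73.
kale only: max(10/3, 202/114) = 3.333 servings → $4.50.
spinach + avocado: intersection lies outside the first quadrant.
spinach + banana with both targets exact would need a negative amount; discard.
spinach + kale with both tight: 2.171 servings and 1.163 servings → $3.96.
avocado + banana with both targets exact would need a negative amount; discard.
avocado + kale with both tight: 5.933 servings and 1.356 servings → $12.51.
banana + kale with both tight: 6.846 servings and 1.051 servings → $4.16.
Cheapest feasible corner: $3.96.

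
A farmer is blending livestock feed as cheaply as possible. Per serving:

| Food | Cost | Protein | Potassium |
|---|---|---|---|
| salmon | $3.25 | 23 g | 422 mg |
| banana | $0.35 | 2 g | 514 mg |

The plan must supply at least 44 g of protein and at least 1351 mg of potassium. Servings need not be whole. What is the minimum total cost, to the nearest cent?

$6.29

For a min-cost LP with two ≥-constraints, a basic feasible solution has at most two positive variables.
salmon only: max(44/23, 1351/422) = 3.201 servings → $10.40.
banana only: max(44/2, 1351/514) = 22 servings → $7.70.
salmon + banana with both tight: 1.814 servings and 1.139 servings → $6.29.
The minimum over all feasible corners is $6.29.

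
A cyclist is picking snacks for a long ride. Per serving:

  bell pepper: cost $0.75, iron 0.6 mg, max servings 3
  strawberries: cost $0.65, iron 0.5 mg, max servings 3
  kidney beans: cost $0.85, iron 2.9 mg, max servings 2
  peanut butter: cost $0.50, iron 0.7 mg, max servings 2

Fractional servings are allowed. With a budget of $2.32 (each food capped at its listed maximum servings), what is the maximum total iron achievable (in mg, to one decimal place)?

6.7 mg

Iron per dollar: kidney beans 3.412, peanut butter 1.4, bell pepper 0.8, strawberries 0.7692.
Take 2 servings of kidney beans: spends $1.70, +5.8 mg iron (running total 5.8 mg).
Take 1.24 servings of peanut butter: spends $0.62, +0.9 mg iron (running total 6.7 mg).
Filling greedily by iron-per-dollar is optimal for one linear limit, giving 6.7 mg.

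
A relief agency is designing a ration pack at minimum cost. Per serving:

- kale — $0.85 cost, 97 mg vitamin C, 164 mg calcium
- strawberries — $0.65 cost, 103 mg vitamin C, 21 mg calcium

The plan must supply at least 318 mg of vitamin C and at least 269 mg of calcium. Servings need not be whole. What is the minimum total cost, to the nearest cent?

For a min-cost LP with two ≥-constraints, a basic feasible solution has at most two positive variables.
kale only: max(318/97, 269/164) = 3.278 servings → $2.79.
strawberries only: max(318/103, 269/21) = 12.81 servings → $8.33.
kale + strawberries with both tight: 1.416 servings and 1.754 servings → $2.34.
So the least-cost plan costs $2.34.

$2.34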